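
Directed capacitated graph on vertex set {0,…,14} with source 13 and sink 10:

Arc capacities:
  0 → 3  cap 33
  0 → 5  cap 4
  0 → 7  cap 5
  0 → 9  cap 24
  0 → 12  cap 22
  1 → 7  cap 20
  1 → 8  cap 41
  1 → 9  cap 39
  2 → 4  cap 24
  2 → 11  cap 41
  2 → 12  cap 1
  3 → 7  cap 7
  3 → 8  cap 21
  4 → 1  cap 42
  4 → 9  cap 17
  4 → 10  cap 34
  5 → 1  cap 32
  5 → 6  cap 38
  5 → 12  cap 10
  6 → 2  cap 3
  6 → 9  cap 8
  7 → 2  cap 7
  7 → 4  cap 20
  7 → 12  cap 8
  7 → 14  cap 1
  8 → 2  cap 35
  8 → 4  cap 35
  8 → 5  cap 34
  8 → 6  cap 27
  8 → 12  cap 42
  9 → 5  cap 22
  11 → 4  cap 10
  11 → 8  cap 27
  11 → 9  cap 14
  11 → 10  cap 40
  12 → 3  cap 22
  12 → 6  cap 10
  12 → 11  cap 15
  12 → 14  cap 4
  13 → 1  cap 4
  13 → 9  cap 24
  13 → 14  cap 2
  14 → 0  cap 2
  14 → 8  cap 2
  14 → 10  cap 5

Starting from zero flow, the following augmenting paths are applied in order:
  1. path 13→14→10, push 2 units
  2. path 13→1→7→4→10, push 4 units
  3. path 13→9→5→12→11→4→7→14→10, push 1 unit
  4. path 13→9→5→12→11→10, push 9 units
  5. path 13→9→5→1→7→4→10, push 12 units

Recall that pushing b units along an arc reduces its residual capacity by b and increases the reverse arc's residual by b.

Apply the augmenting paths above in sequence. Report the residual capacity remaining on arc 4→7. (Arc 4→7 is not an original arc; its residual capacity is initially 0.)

Residual capacity of (4,7): 15

after path 1 (13→14→10, push 2): res(4,7)=0
after path 2 (13→1→7→4→10, push 4): res(4,7)=4
after path 3 (13→9→5→12→11→4→7→14→10, push 1): res(4,7)=3
after path 4 (13→9→5→12→11→10, push 9): res(4,7)=3
after path 5 (13→9→5→1→7→4→10, push 12): res(4,7)=15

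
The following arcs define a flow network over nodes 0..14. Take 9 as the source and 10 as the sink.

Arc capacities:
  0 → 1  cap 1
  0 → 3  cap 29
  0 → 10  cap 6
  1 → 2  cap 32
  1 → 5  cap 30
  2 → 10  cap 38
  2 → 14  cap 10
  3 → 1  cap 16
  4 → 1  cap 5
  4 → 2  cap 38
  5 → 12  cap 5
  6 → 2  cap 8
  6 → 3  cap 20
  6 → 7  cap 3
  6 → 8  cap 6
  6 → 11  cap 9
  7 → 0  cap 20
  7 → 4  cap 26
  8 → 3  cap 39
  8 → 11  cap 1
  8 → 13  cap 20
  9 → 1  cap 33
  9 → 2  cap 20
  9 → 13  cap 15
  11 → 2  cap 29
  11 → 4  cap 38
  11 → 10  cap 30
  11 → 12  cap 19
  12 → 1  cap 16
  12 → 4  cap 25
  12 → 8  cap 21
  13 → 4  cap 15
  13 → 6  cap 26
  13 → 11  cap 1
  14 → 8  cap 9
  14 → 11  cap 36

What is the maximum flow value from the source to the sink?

Maximum flow value: 62

augment #1: 9→2→10 bottleneck 20, total now 20
augment #2: 9→1→2→10 bottleneck 18, total now 38
augment #3: 9→13→11→10 bottleneck 1, total now 39
augment #4: 9→13→6→11→10 bottleneck 9, total now 48
augment #5: 9→1→2→14→11→10 bottleneck 10, total now 58
augment #6: 9→13→6→7→0→10 bottleneck 3, total now 61
augment #7: 9→13→6→8→11→10 bottleneck 1, total now 62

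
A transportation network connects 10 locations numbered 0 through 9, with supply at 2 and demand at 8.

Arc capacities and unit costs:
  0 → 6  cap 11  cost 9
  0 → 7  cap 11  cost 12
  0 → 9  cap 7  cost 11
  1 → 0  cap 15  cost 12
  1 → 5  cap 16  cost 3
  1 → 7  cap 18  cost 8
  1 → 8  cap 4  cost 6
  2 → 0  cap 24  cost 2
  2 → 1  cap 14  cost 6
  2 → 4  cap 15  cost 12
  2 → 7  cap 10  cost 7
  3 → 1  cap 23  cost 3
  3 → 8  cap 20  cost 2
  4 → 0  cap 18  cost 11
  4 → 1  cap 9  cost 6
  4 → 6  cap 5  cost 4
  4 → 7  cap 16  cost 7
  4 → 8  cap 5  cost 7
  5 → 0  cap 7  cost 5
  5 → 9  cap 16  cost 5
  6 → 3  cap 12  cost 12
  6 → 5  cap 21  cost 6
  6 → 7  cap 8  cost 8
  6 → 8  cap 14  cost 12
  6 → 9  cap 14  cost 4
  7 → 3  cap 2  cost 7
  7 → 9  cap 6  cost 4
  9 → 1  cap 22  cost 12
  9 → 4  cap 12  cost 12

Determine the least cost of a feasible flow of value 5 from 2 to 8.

Minimum cost for 5 units: 64

shortest-cost path #1: 2→1→8 push 4 @ unit cost 12 (adds 48)
shortest-cost path #2: 2→7→3→8 push 1 @ unit cost 16 (adds 16)
total cost = 64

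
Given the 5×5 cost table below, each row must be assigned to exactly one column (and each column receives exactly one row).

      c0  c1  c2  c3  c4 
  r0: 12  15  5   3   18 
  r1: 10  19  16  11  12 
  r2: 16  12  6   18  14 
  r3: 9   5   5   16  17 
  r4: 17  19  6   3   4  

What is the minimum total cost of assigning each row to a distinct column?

optimal assignment: row0→col3 (cost 3), row1→col0 (cost 10), row2→col2 (cost 6), row3→col1 (cost 5), row4→col4 (cost 4)
total = 3 + 10 + 6 + 5 + 4 = 28

Minimum assignment cost: 28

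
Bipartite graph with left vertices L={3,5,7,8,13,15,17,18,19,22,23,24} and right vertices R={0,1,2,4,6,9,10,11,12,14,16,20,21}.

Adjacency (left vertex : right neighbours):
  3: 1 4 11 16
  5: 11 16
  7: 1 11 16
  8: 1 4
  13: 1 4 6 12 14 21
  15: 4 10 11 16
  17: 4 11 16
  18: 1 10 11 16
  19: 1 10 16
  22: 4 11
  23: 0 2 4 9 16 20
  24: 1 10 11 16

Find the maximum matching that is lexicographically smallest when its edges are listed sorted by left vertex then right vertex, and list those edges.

|M| = 7 (so the lex-smallest maximum matching has 7 edges)
process left vertices in ascending order; for each, take the smallest-labelled available neighbour that still permits 7 edges overall, or leave it unmatched if none does
lex-smallest matching: {3-1, 5-11, 7-16, 8-4, 13-6, 15-10, 23-0}

Lex-smallest maximum matching: {(3,1), (5,11), (7,16), (8,4), (13,6), (15,10), (23,0)}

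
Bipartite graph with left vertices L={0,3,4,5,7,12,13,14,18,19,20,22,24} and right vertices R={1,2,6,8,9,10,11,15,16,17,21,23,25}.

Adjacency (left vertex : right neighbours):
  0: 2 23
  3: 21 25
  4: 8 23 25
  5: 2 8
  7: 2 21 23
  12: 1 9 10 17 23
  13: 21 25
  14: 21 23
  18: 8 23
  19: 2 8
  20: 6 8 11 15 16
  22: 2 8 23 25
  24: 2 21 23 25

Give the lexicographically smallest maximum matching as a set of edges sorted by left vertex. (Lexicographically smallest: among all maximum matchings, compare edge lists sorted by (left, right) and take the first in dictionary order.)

Lex-smallest maximum matching: {(0,2), (3,21), (4,8), (7,23), (12,1), (13,25), (20,6)}

|M| = 7 (so the lex-smallest maximum matching has 7 edges)
process left vertices in ascending order; for each, take the smallest-labelled available neighbour that still permits 7 edges overall, or leave it unmatched if none does
lex-smallest matching: {0-2, 3-21, 4-8, 7-23, 12-1, 13-25, 20-6}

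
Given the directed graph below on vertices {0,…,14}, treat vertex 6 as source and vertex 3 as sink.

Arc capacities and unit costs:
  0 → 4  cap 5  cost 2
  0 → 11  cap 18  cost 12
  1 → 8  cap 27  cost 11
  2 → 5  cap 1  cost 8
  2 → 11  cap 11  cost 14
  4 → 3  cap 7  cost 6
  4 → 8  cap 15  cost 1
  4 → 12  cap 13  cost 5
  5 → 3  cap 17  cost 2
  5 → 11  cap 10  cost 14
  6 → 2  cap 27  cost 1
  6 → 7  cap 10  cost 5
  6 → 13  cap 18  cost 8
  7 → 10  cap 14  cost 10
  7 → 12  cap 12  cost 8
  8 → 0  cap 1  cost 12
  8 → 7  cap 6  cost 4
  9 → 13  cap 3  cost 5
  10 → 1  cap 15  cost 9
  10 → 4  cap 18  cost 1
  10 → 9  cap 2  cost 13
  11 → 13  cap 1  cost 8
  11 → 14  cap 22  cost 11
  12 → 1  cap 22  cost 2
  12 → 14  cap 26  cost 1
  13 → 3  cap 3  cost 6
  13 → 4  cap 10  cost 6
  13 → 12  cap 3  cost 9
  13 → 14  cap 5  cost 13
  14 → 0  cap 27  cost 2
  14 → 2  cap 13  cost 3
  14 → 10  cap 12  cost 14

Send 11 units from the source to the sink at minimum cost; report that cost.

shortest-cost path #1: 6→2→5→3 push 1 @ unit cost 11 (adds 11)
shortest-cost path #2: 6→13→3 push 3 @ unit cost 14 (adds 42)
shortest-cost path #3: 6→13→4→3 push 7 @ unit cost 20 (adds 140)
total cost = 193

Minimum cost for 11 units: 193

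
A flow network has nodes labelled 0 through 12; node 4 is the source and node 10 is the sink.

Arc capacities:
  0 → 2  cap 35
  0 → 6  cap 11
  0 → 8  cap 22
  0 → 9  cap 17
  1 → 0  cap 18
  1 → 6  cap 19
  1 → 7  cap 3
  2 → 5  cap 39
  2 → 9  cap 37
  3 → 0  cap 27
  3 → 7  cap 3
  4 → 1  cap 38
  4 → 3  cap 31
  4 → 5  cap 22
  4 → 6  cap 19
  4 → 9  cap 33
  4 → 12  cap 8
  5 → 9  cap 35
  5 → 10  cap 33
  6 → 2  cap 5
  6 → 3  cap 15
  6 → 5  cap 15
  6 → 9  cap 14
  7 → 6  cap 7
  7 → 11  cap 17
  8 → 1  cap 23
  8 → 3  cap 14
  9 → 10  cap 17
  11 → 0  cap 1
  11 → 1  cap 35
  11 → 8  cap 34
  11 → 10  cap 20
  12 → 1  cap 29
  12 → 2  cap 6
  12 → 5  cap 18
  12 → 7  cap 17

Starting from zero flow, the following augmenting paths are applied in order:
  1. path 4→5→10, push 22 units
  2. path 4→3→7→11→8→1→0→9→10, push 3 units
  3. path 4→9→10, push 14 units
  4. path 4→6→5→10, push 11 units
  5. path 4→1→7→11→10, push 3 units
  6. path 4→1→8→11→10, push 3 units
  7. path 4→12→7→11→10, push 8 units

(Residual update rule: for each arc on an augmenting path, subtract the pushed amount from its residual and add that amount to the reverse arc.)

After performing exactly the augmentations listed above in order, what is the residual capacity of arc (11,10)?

Residual capacity of (11,10): 6

after path 1 (4→5→10, push 22): res(11,10)=20
after path 2 (4→3→7→11→8→1→0→9→10, push 3): res(11,10)=20
after path 3 (4→9→10, push 14): res(11,10)=20
after path 4 (4→6→5→10, push 11): res(11,10)=20
after path 5 (4→1→7→11→10, push 3): res(11,10)=17
after path 6 (4→1→8→11→10, push 3): res(11,10)=14
after path 7 (4→12→7→11→10, push 8): res(11,10)=6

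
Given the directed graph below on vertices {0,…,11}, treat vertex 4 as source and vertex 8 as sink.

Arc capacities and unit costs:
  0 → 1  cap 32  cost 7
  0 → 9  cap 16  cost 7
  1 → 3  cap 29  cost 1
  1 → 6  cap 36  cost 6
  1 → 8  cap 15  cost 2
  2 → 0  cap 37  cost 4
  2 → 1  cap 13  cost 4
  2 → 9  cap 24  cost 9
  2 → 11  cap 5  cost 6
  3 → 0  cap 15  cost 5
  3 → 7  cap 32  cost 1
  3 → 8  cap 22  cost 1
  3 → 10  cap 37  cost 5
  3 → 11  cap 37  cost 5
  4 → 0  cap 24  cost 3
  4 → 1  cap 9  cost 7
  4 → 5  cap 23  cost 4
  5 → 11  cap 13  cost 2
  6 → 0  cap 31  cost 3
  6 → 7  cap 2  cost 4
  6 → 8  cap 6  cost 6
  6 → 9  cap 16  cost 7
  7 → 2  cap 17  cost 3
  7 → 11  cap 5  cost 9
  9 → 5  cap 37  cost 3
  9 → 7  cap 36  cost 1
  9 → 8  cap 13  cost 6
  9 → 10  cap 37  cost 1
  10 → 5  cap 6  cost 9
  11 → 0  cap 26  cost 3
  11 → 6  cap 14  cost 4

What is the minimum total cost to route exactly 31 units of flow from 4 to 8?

shortest-cost path #1: 4→1→8 push 9 @ unit cost 9 (adds 81)
shortest-cost path #2: 4→0→1→8 push 6 @ unit cost 12 (adds 72)
shortest-cost path #3: 4→0→1→3→8 push 16 @ unit cost 12 (adds 192)
total cost = 345

Minimum cost for 31 units: 345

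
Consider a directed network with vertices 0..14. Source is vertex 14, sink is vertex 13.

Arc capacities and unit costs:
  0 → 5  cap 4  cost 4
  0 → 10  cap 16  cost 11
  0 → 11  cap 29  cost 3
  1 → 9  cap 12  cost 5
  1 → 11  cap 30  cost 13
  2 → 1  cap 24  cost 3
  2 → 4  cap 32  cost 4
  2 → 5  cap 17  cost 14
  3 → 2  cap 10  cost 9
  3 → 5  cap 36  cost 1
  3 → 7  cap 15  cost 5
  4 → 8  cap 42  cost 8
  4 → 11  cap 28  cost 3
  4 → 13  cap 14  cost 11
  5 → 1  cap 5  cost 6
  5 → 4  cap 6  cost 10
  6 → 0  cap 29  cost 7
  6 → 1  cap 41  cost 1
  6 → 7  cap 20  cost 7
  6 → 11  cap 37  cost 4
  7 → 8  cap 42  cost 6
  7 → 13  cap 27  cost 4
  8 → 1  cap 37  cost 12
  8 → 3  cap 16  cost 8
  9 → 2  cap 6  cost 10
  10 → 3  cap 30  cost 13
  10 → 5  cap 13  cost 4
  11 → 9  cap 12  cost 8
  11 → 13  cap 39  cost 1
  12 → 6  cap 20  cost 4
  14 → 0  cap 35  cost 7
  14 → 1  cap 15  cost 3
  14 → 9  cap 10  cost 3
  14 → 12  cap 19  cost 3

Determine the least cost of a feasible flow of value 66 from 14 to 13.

shortest-cost path #1: 14→0→11→13 push 29 @ unit cost 11 (adds 319)
shortest-cost path #2: 14→12→6→11→13 push 10 @ unit cost 12 (adds 120)
shortest-cost path #3: 14→12→6→7→13 push 9 @ unit cost 18 (adds 162)
shortest-cost path #4: 14→1→11→6→7→13 push 10 @ unit cost 23 (adds 230)
shortest-cost path #5: 14→9→2→4→13 push 6 @ unit cost 28 (adds 168)
shortest-cost path #6: 14→0→5→4→13 push 2 @ unit cost 32 (adds 64)
total cost = 1063

Minimum cost for 66 units: 1063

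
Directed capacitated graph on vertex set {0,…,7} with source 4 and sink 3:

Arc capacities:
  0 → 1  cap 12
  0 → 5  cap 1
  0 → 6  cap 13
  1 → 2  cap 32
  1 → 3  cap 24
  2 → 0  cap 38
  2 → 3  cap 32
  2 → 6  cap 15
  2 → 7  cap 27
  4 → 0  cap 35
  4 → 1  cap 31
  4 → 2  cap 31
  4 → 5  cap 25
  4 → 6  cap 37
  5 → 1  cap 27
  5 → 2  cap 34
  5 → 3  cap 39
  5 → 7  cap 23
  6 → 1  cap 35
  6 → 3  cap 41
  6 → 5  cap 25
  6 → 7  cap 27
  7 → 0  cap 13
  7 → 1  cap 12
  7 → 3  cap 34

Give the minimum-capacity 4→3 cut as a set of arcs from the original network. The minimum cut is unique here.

augment #1: 4→1→3 push 24
augment #2: 4→2→3 push 31
augment #3: 4→5→3 push 25
augment #4: 4→6→3 push 37
augment #5: 4→0→5→3 push 1
augment #6: 4→0→6→3 push 4
augment #7: 4→1→2→3 push 1
augment #8: 4→0→6→5→3 push 9
augment #9: 4→1→2→7→3 push 6
augment #10: 4→0→1→2→7→3 push 12
max flow = 150; residual-reachable set from 4 gives S-side
cut edges (S→T): {(0,1), (0,5), (0,6), (4,1), (4,2), (4,5), (4,6)} total cap 150

Min-cut arcs: {(0,1), (0,5), (0,6), (4,1), (4,2), (4,5), (4,6)} (total capacity 150)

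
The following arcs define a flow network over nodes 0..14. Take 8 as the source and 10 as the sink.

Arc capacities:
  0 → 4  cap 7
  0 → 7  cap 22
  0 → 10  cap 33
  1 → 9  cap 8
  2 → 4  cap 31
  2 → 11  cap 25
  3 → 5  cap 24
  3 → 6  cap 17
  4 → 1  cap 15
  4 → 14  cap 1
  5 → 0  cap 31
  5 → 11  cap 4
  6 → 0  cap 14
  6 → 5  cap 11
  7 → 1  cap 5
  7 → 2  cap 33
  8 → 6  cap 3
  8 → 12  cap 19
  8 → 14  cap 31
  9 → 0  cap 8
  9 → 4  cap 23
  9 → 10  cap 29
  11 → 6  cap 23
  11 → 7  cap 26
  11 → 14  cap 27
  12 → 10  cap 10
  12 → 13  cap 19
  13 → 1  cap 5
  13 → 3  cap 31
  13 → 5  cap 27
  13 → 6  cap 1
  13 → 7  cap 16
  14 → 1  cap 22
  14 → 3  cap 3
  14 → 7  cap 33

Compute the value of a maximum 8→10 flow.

Maximum flow value: 51

augment #1: 8→12→10 bottleneck 10, total now 10
augment #2: 8→6→0→10 bottleneck 3, total now 13
augment #3: 8→14→1→9→10 bottleneck 8, total now 21
augment #4: 8→12→13→5→0→10 bottleneck 9, total now 30
augment #5: 8→14→3→5→0→10 bottleneck 3, total now 33
augment #6: 8→14→7→2→11→6→0→10 bottleneck 11, total now 44
augment #7: 8→14→7→2→11→6→5→0→10 bottleneck 7, total now 51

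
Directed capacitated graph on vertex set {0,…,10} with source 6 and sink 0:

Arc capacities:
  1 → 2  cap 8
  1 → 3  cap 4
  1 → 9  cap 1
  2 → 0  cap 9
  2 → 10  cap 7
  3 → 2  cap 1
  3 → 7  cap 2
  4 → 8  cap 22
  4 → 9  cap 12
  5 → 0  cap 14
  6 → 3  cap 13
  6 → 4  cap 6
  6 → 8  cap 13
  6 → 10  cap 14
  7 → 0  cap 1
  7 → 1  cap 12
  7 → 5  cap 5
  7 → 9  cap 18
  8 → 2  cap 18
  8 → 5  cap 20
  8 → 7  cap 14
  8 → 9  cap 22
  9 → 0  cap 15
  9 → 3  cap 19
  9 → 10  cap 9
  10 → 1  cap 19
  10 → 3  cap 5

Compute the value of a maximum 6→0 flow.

augment #1: 6→3→2→0 bottleneck 1, total now 1
augment #2: 6→3→7→0 bottleneck 1, total now 2
augment #3: 6→4→9→0 bottleneck 6, total now 8
augment #4: 6→8→2→0 bottleneck 8, total now 16
augment #5: 6→8→5→0 bottleneck 5, total now 21
augment #6: 6→3→7→5→0 bottleneck 1, total now 22
augment #7: 6→10→1→9→0 bottleneck 1, total now 23
augment #8: 6→10→1→2→8→5→0 bottleneck 8, total now 31

Maximum flow value: 31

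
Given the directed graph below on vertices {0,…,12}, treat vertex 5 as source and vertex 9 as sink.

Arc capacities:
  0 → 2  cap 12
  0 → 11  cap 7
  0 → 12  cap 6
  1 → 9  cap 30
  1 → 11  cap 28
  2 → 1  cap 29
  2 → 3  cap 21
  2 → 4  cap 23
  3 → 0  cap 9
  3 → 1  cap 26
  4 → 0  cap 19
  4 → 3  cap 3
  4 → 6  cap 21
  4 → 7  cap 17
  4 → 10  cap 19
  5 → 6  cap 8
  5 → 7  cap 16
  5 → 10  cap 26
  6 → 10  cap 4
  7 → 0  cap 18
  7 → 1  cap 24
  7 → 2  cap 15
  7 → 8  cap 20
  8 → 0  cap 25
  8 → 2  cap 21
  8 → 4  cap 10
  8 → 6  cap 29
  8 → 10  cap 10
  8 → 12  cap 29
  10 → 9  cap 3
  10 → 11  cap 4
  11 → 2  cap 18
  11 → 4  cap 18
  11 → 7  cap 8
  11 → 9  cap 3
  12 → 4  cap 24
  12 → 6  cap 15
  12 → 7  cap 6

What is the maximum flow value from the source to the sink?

Maximum flow value: 23

augment #1: 5→10→9 bottleneck 3, total now 3
augment #2: 5→7→1→9 bottleneck 16, total now 19
augment #3: 5→10→11→9 bottleneck 3, total now 22
augment #4: 5→10→11→2→1→9 bottleneck 1, total now 23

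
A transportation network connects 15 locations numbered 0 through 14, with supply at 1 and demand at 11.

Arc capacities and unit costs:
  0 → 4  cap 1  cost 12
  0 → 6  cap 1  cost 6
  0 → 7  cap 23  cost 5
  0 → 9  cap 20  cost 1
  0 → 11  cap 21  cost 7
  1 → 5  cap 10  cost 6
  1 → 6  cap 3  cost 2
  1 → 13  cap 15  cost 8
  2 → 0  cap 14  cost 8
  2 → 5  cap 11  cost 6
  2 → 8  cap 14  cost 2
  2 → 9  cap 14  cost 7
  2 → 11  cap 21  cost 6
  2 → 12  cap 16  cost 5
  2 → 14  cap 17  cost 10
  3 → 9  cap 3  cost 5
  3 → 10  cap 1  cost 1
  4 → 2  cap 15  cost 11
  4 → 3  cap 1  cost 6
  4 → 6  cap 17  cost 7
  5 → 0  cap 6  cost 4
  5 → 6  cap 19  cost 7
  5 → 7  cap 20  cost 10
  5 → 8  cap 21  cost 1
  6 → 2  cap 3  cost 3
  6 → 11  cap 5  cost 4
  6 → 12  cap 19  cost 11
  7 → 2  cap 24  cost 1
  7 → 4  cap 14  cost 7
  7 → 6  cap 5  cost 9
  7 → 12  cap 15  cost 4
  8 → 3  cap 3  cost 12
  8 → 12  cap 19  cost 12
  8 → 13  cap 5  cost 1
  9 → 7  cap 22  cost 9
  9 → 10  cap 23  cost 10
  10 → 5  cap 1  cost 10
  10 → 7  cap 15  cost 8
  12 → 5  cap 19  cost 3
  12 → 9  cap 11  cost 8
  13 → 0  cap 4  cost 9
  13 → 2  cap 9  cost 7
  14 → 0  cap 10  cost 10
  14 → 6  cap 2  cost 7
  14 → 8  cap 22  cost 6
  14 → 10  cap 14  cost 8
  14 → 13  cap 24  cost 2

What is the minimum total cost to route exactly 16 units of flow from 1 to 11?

shortest-cost path #1: 1→6→11 push 3 @ unit cost 6 (adds 18)
shortest-cost path #2: 1→5→6→11 push 2 @ unit cost 17 (adds 34)
shortest-cost path #3: 1→5→0→11 push 6 @ unit cost 17 (adds 102)
shortest-cost path #4: 1→13→2→11 push 5 @ unit cost 21 (adds 105)
total cost = 259

Minimum cost for 16 units: 259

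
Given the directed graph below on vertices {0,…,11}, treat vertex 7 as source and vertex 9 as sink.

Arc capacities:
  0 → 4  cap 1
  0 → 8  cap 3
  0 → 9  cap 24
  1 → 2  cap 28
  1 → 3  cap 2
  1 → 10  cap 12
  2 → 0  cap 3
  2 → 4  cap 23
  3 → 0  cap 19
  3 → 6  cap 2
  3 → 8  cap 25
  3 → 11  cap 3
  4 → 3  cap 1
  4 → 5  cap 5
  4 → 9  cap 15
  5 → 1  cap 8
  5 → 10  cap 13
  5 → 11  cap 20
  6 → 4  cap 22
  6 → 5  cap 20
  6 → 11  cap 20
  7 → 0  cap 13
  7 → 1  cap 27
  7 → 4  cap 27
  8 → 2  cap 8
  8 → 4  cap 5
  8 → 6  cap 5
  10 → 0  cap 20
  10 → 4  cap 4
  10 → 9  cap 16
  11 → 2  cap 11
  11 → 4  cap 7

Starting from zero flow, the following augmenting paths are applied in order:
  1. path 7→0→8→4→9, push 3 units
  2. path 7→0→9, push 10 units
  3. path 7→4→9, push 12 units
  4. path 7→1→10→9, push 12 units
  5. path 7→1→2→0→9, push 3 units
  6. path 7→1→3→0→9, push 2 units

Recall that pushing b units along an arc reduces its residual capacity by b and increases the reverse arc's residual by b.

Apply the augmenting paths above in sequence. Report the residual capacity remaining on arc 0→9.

Residual capacity of (0,9): 9

after path 1 (7→0→8→4→9, push 3): res(0,9)=24
after path 2 (7→0→9, push 10): res(0,9)=14
after path 3 (7→4→9, push 12): res(0,9)=14
after path 4 (7→1→10→9, push 12): res(0,9)=14
after path 5 (7→1→2→0→9, push 3): res(0,9)=11
after path 6 (7→1→3→0→9, push 2): res(0,9)=9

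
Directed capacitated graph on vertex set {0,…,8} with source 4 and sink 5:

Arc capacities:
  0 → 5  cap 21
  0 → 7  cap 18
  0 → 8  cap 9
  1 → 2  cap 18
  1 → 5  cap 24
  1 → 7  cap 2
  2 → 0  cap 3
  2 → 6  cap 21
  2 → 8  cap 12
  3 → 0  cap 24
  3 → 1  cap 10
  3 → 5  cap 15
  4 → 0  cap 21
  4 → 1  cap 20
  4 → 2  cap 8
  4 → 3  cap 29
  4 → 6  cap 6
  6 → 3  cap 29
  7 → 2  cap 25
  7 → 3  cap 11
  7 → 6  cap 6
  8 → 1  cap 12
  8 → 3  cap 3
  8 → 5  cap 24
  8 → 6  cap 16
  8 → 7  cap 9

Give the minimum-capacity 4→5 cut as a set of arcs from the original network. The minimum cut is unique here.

Min-cut arcs: {(0,5), (0,8), (1,5), (2,8), (3,5)} (total capacity 81)

augment #1: 4→0→5 push 21
augment #2: 4→1→5 push 20
augment #3: 4→3→5 push 15
augment #4: 4→2→8→5 push 8
augment #5: 4→3→1→5 push 4
augment #6: 4→3→0→8→5 push 9
augment #7: 4→3→1→2→8→5 push 1
augment #8: 4→6→3→1→2→8→5 push 3
max flow = 81; residual-reachable set from 4 gives S-side
cut edges (S→T): {(0,5), (0,8), (1,5), (2,8), (3,5)} total cap 81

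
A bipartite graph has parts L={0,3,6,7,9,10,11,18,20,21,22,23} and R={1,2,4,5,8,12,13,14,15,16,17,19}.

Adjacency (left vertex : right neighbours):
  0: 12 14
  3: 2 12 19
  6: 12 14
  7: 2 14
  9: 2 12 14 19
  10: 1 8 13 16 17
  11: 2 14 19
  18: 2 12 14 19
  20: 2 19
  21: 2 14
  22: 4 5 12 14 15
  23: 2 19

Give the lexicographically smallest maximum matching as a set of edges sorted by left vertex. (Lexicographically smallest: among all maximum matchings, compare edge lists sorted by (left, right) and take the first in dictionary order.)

|M| = 6 (so the lex-smallest maximum matching has 6 edges)
process left vertices in ascending order; for each, take the smallest-labelled available neighbour that still permits 6 edges overall, or leave it unmatched if none does
lex-smallest matching: {0-12, 3-2, 6-14, 9-19, 10-1, 22-4}

Lex-smallest maximum matching: {(0,12), (3,2), (6,14), (9,19), (10,1), (22,4)}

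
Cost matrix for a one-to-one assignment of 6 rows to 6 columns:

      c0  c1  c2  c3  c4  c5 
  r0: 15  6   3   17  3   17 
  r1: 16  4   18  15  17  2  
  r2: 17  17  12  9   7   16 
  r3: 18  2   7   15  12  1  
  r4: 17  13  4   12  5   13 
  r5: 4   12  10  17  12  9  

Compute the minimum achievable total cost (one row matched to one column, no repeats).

Minimum assignment cost: 24

optimal assignment: row0→col4 (cost 3), row1→col5 (cost 2), row2→col3 (cost 9), row3→col1 (cost 2), row4→col2 (cost 4), row5→col0 (cost 4)
total = 3 + 2 + 9 + 2 + 4 + 4 = 24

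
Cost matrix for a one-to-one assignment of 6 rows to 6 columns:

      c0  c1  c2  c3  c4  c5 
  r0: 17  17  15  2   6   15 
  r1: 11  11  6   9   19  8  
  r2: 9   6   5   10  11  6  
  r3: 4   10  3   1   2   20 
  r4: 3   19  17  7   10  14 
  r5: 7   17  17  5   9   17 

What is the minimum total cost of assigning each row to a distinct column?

Minimum assignment cost: 31

one of 2 optimal assignments: row0→col3 (cost 2), row1→col5 (cost 8), row2→col1 (cost 6), row3→col2 (cost 3), row4→col0 (cost 3), row5→col4 (cost 9)
total = 2 + 8 + 6 + 3 + 3 + 9 = 31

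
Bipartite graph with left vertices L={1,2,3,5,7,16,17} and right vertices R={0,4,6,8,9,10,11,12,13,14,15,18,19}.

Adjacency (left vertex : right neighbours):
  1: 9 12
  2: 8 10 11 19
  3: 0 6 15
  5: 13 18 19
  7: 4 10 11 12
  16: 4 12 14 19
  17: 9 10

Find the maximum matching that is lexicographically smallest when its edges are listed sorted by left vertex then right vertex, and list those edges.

Lex-smallest maximum matching: {(1,9), (2,8), (3,0), (5,13), (7,4), (16,12), (17,10)}

|M| = 7 (so the lex-smallest maximum matching has 7 edges)
process left vertices in ascending order; for each, take the smallest-labelled available neighbour that still permits 7 edges overall, or leave it unmatched if none does
lex-smallest matching: {1-9, 2-8, 3-0, 5-13, 7-4, 16-12, 17-10}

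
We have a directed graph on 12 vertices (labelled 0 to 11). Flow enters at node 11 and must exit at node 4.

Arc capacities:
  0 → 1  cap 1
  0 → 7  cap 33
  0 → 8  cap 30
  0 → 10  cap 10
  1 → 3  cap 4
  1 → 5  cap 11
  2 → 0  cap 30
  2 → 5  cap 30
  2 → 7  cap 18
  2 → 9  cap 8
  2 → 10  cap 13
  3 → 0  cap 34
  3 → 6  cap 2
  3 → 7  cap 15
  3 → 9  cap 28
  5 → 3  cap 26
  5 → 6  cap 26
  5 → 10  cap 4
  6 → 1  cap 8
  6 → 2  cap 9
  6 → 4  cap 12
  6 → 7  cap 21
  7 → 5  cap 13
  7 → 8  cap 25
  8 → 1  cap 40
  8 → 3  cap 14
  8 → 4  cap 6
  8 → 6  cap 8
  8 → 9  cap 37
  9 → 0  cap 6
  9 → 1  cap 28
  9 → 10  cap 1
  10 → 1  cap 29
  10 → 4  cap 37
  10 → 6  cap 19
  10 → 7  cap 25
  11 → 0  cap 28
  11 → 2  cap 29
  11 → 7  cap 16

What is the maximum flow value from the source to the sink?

Maximum flow value: 46

augment #1: 11→0→8→4 bottleneck 6, total now 6
augment #2: 11→0→10→4 bottleneck 10, total now 16
augment #3: 11→2→10→4 bottleneck 13, total now 29
augment #4: 11→0→8→6→4 bottleneck 8, total now 37
augment #5: 11→2→5→6→4 bottleneck 4, total now 41
augment #6: 11→2→5→10→4 bottleneck 4, total now 45
augment #7: 11→2→9→10→4 bottleneck 1, total now 46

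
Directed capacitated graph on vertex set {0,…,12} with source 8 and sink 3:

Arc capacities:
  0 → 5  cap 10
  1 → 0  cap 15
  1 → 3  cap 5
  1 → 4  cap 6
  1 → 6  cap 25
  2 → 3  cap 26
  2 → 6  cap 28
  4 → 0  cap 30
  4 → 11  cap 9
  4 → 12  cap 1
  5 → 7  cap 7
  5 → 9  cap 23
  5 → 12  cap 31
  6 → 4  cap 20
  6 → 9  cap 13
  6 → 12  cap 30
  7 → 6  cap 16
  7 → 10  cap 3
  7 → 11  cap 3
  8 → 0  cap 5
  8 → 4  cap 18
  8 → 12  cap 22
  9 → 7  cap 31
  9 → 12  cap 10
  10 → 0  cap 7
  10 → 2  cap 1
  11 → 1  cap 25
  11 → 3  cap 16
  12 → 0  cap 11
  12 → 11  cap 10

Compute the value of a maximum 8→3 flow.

augment #1: 8→4→11→3 bottleneck 9, total now 9
augment #2: 8→12→11→3 bottleneck 7, total now 16
augment #3: 8→12→11→1→3 bottleneck 3, total now 19
augment #4: 8→0→5→7→10→2→3 bottleneck 1, total now 20
augment #5: 8→0→5→7→11→1→3 bottleneck 2, total now 22

Maximum flow value: 22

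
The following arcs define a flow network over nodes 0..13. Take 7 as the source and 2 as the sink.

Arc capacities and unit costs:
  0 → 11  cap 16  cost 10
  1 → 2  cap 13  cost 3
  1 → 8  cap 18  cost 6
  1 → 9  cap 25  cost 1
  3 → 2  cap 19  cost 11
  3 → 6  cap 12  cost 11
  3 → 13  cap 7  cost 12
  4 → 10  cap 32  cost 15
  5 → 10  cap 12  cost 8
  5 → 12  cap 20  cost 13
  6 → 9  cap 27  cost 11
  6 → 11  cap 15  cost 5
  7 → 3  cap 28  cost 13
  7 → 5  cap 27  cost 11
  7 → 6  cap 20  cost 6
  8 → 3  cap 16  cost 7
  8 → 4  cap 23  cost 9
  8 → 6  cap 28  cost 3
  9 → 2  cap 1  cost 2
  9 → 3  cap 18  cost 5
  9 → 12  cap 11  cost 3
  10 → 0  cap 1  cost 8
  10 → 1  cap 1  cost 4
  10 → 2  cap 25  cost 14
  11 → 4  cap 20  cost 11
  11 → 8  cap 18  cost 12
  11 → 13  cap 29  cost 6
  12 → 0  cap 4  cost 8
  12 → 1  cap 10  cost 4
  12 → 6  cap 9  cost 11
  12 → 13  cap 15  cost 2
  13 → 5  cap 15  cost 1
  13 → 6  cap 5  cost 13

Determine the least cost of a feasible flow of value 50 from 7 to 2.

Minimum cost for 50 units: 1542

shortest-cost path #1: 7→6→9→2 push 1 @ unit cost 19 (adds 19)
shortest-cost path #2: 7→3→2 push 19 @ unit cost 24 (adds 456)
shortest-cost path #3: 7→5→10→1→2 push 1 @ unit cost 26 (adds 26)
shortest-cost path #4: 7→6→9→12→1→2 push 10 @ unit cost 27 (adds 270)
shortest-cost path #5: 7→5→10→2 push 11 @ unit cost 33 (adds 363)
shortest-cost path #6: 7→6→11→4→10→2 push 8 @ unit cost 51 (adds 408)
total cost = 1542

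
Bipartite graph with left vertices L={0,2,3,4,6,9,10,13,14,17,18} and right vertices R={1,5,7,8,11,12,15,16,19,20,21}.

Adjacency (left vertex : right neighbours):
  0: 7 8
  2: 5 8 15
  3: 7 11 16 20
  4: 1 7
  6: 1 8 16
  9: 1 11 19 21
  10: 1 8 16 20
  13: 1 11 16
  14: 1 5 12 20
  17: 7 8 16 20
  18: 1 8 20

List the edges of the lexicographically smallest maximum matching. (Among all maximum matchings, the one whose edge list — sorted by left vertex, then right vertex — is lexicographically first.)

Lex-smallest maximum matching: {(0,7), (2,5), (3,11), (4,1), (6,8), (9,19), (10,16), (14,12), (17,20)}

|M| = 9 (so the lex-smallest maximum matching has 9 edges)
process left vertices in ascending order; for each, take the smallest-labelled available neighbour that still permits 9 edges overall, or leave it unmatched if none does
lex-smallest matching: {0-7, 2-5, 3-11, 4-1, 6-8, 9-19, 10-16, 14-12, 17-20}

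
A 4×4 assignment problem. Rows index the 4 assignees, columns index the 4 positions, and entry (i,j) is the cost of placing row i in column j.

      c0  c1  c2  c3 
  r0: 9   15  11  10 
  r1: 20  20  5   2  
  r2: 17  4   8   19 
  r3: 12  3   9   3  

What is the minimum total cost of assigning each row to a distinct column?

optimal assignment: row0→col0 (cost 9), row1→col2 (cost 5), row2→col1 (cost 4), row3→col3 (cost 3)
total = 9 + 5 + 4 + 3 = 21

Minimum assignment cost: 21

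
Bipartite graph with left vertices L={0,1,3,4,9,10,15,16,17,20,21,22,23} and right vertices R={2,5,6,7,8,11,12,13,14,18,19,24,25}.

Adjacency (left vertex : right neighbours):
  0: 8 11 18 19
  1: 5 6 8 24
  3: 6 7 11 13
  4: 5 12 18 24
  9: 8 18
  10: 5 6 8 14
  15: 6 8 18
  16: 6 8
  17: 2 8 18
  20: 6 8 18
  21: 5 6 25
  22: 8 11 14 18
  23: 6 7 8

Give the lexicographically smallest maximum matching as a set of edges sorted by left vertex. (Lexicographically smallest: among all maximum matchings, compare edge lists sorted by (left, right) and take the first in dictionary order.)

|M| = 12 (so the lex-smallest maximum matching has 12 edges)
process left vertices in ascending order; for each, take the smallest-labelled available neighbour that still permits 12 edges overall, or leave it unmatched if none does
lex-smallest matching: {0-11, 1-24, 3-13, 4-12, 9-8, 10-5, 15-6, 17-2, 20-18, 21-25, 22-14, 23-7}

Lex-smallest maximum matching: {(0,11), (1,24), (3,13), (4,12), (9,8), (10,5), (15,6), (17,2), (20,18), (21,25), (22,14), (23,7)}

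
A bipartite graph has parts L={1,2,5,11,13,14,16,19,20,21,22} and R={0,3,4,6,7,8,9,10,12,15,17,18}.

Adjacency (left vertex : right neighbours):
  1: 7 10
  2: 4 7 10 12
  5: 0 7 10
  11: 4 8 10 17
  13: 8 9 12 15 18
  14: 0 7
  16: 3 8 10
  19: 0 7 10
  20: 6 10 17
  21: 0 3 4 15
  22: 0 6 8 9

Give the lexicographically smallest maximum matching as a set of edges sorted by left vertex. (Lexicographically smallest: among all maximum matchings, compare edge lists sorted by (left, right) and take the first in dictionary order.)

Lex-smallest maximum matching: {(1,7), (2,4), (5,0), (11,8), (13,9), (16,3), (19,10), (20,17), (21,15), (22,6)}

|M| = 10 (so the lex-smallest maximum matching has 10 edges)
process left vertices in ascending order; for each, take the smallest-labelled available neighbour that still permits 10 edges overall, or leave it unmatched if none does
lex-smallest matching: {1-7, 2-4, 5-0, 11-8, 13-9, 16-3, 19-10, 20-17, 21-15, 22-6}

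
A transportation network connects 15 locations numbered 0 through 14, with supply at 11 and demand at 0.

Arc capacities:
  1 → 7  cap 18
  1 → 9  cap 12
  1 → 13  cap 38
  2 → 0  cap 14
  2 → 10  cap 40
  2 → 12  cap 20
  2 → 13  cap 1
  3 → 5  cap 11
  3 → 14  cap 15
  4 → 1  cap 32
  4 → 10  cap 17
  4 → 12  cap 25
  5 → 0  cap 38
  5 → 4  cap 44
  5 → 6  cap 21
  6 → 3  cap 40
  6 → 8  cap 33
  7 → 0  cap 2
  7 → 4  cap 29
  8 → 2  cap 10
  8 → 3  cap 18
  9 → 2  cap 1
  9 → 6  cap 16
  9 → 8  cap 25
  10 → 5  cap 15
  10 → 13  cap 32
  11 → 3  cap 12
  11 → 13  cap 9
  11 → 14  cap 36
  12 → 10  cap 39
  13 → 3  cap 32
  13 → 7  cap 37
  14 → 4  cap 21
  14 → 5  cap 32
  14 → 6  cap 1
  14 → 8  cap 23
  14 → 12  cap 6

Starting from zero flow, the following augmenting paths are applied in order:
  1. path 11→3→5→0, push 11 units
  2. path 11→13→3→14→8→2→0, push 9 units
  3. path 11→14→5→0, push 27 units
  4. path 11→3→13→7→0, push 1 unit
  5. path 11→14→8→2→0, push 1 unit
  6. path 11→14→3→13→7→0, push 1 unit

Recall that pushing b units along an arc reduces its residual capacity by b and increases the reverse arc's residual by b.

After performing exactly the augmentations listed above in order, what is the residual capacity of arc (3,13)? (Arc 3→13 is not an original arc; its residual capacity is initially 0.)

Residual capacity of (3,13): 7

after path 1 (11→3→5→0, push 11): res(3,13)=0
after path 2 (11→13→3→14→8→2→0, push 9): res(3,13)=9
after path 3 (11→14→5→0, push 27): res(3,13)=9
after path 4 (11→3→13→7→0, push 1): res(3,13)=8
after path 5 (11→14→8→2→0, push 1): res(3,13)=8
after path 6 (11→14→3→13→7→0, push 1): res(3,13)=7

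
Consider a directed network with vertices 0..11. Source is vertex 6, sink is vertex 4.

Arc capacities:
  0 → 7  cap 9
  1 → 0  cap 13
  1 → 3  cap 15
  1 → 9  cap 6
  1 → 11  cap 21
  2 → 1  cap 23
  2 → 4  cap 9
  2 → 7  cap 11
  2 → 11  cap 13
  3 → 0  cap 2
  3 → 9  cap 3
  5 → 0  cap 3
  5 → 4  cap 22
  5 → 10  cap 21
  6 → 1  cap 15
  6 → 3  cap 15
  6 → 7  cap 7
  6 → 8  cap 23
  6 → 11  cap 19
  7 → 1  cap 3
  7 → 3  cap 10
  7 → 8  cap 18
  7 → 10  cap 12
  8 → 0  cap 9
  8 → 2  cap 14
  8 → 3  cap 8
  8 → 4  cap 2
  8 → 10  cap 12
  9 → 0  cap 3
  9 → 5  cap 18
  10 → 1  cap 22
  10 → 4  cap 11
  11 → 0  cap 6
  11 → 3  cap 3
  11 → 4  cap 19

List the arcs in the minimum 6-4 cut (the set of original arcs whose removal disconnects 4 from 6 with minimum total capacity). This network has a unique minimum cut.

augment #1: 6→8→4 push 2
augment #2: 6→11→4 push 19
augment #3: 6→7→10→4 push 7
augment #4: 6→8→2→4 push 9
augment #5: 6→8→10→4 push 4
augment #6: 6→1→9→5→4 push 6
augment #7: 6→3→9→5→4 push 3
max flow = 50; residual-reachable set from 6 gives S-side
cut edges (S→T): {(1,9), (2,4), (3,9), (8,4), (10,4), (11,4)} total cap 50

Min-cut arcs: {(1,9), (2,4), (3,9), (8,4), (10,4), (11,4)} (total capacity 50)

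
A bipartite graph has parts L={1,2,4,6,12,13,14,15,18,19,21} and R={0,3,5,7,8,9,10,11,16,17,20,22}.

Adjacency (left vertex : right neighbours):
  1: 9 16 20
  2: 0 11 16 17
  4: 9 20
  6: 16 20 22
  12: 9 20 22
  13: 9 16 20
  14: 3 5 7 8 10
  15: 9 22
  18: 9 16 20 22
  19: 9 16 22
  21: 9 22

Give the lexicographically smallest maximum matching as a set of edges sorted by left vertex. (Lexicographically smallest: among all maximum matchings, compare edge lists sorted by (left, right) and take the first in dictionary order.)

|M| = 6 (so the lex-smallest maximum matching has 6 edges)
process left vertices in ascending order; for each, take the smallest-labelled available neighbour that still permits 6 edges overall, or leave it unmatched if none does
lex-smallest matching: {1-9, 2-0, 4-20, 6-16, 12-22, 14-3}

Lex-smallest maximum matching: {(1,9), (2,0), (4,20), (6,16), (12,22), (14,3)}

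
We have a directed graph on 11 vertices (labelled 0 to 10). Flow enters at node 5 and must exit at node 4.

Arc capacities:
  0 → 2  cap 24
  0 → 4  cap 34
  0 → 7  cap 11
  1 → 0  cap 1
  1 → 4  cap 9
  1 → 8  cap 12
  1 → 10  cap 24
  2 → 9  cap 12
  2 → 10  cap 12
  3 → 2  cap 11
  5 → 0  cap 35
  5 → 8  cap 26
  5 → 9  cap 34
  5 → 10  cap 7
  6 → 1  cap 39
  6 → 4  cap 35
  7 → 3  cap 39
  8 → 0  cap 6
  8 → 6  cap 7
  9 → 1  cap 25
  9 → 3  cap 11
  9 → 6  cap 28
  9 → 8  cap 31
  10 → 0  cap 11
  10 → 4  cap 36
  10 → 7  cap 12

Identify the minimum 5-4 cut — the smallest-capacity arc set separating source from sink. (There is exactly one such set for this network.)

augment #1: 5→0→4 push 34
augment #2: 5→10→4 push 7
augment #3: 5→8→6→4 push 7
augment #4: 5→9→1→4 push 9
augment #5: 5→9→6→4 push 25
augment #6: 5→0→2→10→4 push 1
augment #7: 5→8→0→2→10→4 push 6
max flow = 89; residual-reachable set from 5 gives S-side
cut edges (S→T): {(5,0), (5,9), (5,10), (8,0), (8,6)} total cap 89

Min-cut arcs: {(5,0), (5,9), (5,10), (8,0), (8,6)} (total capacity 89)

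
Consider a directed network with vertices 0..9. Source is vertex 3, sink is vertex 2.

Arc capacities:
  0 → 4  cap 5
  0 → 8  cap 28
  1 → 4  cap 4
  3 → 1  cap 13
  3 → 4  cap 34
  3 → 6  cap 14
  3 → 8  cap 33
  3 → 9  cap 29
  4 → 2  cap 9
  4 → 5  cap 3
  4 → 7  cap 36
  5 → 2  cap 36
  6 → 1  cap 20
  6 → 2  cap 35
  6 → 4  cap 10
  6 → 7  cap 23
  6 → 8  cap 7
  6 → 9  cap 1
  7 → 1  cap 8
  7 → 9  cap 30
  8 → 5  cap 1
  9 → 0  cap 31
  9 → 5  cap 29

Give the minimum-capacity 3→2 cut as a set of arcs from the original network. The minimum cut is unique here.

Min-cut arcs: {(3,6), (4,2), (4,5), (8,5), (9,5)} (total capacity 56)

augment #1: 3→4→2 push 9
augment #2: 3→6→2 push 14
augment #3: 3→4→5→2 push 3
augment #4: 3→8→5→2 push 1
augment #5: 3→9→5→2 push 29
max flow = 56; residual-reachable set from 3 gives S-side
cut edges (S→T): {(3,6), (4,2), (4,5), (8,5), (9,5)} total cap 56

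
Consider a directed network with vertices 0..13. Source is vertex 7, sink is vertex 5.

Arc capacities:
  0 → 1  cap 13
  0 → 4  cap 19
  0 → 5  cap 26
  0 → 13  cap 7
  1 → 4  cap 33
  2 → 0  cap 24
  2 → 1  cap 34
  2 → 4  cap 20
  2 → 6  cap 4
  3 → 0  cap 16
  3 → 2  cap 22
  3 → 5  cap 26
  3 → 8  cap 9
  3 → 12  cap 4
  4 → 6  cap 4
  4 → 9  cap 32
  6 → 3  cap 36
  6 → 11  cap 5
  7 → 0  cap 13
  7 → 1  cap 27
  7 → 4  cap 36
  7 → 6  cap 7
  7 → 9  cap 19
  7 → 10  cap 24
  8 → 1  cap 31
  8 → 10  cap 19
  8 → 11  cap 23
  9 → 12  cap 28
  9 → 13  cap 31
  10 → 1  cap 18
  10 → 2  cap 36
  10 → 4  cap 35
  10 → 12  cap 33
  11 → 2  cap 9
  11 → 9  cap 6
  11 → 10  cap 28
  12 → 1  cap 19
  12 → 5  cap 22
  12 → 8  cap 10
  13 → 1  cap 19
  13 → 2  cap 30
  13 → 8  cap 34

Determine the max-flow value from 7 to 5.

Maximum flow value: 63

augment #1: 7→0→5 bottleneck 13, total now 13
augment #2: 7→6→3→5 bottleneck 7, total now 20
augment #3: 7→9→12→5 bottleneck 19, total now 39
augment #4: 7→10→12→5 bottleneck 3, total now 42
augment #5: 7→4→6→3→5 bottleneck 4, total now 46
augment #6: 7→10→2→0→5 bottleneck 13, total now 59
augment #7: 7→10→2→6→3→5 bottleneck 4, total now 63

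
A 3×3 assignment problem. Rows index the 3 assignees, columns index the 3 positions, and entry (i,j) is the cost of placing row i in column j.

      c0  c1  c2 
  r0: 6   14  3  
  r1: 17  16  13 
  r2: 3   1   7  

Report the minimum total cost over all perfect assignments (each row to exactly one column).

optimal assignment: row0→col0 (cost 6), row1→col2 (cost 13), row2→col1 (cost 1)
total = 6 + 13 + 1 = 20

Minimum assignment cost: 20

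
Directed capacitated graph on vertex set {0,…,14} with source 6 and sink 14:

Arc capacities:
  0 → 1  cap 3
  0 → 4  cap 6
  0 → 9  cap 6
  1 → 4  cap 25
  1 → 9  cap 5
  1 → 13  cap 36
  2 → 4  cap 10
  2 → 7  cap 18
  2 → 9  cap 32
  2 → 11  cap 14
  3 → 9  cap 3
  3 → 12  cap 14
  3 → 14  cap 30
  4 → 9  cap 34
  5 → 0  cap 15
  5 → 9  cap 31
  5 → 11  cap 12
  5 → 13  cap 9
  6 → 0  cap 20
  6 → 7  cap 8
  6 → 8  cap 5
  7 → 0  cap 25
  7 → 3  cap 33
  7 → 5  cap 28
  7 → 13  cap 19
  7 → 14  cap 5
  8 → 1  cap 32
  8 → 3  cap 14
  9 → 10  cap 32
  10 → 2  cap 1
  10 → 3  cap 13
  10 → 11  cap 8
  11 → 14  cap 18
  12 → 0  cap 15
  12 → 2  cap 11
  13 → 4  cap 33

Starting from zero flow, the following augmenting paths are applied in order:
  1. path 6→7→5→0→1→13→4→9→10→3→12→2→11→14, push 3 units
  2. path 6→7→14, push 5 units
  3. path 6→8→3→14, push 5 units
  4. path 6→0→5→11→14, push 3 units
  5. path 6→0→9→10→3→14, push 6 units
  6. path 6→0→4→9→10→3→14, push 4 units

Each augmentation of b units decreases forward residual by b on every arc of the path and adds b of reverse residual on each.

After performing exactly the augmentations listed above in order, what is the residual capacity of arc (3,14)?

Residual capacity of (3,14): 15

after path 1 (6→7→5→0→1→13→4→9→10→3→12→2→11→14, push 3): res(3,14)=30
after path 2 (6→7→14, push 5): res(3,14)=30
after path 3 (6→8→3→14, push 5): res(3,14)=25
after path 4 (6→0→5→11→14, push 3): res(3,14)=25
after path 5 (6→0→9→10→3→14, push 6): res(3,14)=19
after path 6 (6→0→4→9→10→3→14, push 4): res(3,14)=15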